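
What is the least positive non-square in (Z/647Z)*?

(2/647) = +1, so 2 is a residue.
(3/647) = +1, so 3 is a residue.
(4/647) = +1, so 4 is a residue.
(5/647) = −1, so 5 is the smallest positive non-residue mod 647.

5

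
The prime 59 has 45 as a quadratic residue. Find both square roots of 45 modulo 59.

24, 35

Since 59 ≡ 3 (mod 4), a square root of 45 is 45^((59+1)/4) = 45^15 mod 59.
Repeated squaring: 45^2≡19, 45^4≡7, 45^8≡49 (mod 59).
45^15 = 45^(8+4+2+1) ≡ 35 (mod 59).
Check: 35² = 1225 ≡ 45 (mod 59). The two roots are 24 and 35.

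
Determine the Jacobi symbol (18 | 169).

1

Pull out 2: since 169 ≡ 1 (mod 8), (2/169) = +1.
Reciprocity: 9 ≡ 1 and 169 ≡ 1 (mod 4), so (9/169) = +(169/9).
Reduce top mod 9: now compute (7/9).
Reciprocity: 7 ≡ 3 and 9 ≡ 1 (mod 4), so (7/9) = +(9/7).
Reduce top mod 7: now compute (2/7).
Pull out 2: since 7 ≡ 7 (mod 8), (2/7) = +1.
Reached (1/7) = 1. Collecting the sign flips along the way, the symbol is +1.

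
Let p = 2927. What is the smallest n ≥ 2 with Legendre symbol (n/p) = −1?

(2/2927) = +1, so 2 is a residue.
(3/2927) = +1, so 3 is a residue.
(4/2927) = +1, so 4 is a residue.
(5/2927) = −1, so 5 is the smallest positive non-residue mod 2927.

5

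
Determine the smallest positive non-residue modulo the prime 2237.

2

(2/2237) = −1, so 2 is the smallest positive non-residue mod 2237.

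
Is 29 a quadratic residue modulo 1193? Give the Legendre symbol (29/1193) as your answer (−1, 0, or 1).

1

Euler's criterion: (29/1193) ≡ 29^596 (mod 1193).
29^2 ≡ 841 (mod 1193)
29^4 ≡ 1025 (mod 1193)
29^8 ≡ 785 (mod 1193)
29^16 ≡ 637 (mod 1193)
29^32 ≡ 149 (mod 1193)
29^64 ≡ 727 (mod 1193)
29^128 ≡ 30 (mod 1193)
29^256 ≡ 900 (mod 1193)
29^512 ≡ 1146 (mod 1193)
29^596 = 29^(512+64+16+4) ≡ 1 (mod 1193).
Result is 1, so (29/1193) = 1.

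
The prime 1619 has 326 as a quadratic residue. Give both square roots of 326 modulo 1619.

593, 1026

Since 1619 ≡ 3 (mod 4), a square root of 326 is 326^((1619+1)/4) = 326^405 mod 1619.
Repeated squaring: 326^2≡1041, 326^4≡570, 326^8≡1100, 326^16≡607, 326^32≡936, 326^64≡217, 326^128≡138, 326^256≡1235 (mod 1619).
326^405 = 326^(256+128+16+4+1) ≡ 1026 (mod 1619).
Check: 1026² = 1052676 ≡ 326 (mod 1619). The two roots are 593 and 1026.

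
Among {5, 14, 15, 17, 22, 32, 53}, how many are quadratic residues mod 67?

(5/67) = -1 → non-residue.
(14/67) = +1 → QR.
(15/67) = +1 → QR.
(17/67) = +1 → QR.
(22/67) = +1 → QR.
(32/67) = -1 → non-residue.
(53/67) = -1 → non-residue.
Total quadratic residues among the 7: 4.

4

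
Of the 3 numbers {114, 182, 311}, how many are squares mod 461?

2

(114/461) = +1 → QR.
(182/461) = -1 → non-residue.
(311/461) = +1 → QR.
Total quadratic residues among the 3: 2.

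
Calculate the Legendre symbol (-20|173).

First reduce: -20 ≡ 153 (mod 173).
Reciprocity: 153 ≡ 1 and 173 ≡ 1 (mod 4), so (153/173) = +(173/153).
Reduce top mod 153: now compute (20/153).
Pull out 2^2: since 153 ≡ 1 (mod 8), (2/153) = +1, so (2/153)^2 = +1.
Reciprocity: 5 ≡ 1 and 153 ≡ 1 (mod 4), so (5/153) = +(153/5).
Reduce top mod 5: now compute (3/5).
Reciprocity: 3 ≡ 3 and 5 ≡ 1 (mod 4), so (3/5) = +(5/3).
Reduce top mod 3: now compute (2/3).
Pull out 2: since 3 ≡ 3 (mod 8), (2/3) = -1.
Reached (1/3) = 1. Collecting the sign flips along the way, the symbol is -1.

-1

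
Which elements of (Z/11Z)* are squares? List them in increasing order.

Square k = 1,…,5 (k and 11−k give the same square):
1²=1, 2²=4, 3²=9, 4²≡5, 5²≡3 (mod 11).
So the quadratic residues mod 11 are {1, 3, 4, 5, 9}.

1 3 4 5 9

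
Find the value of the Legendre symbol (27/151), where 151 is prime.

Euler's criterion: (27/151) ≡ 27^75 (mod 151).
27^2 ≡ 125 (mod 151)
27^4 ≡ 72 (mod 151)
27^8 ≡ 50 (mod 151)
27^16 ≡ 84 (mod 151)
27^32 ≡ 110 (mod 151)
27^64 ≡ 20 (mod 151)
27^75 = 27^(64+8+2+1) ≡ 150 (mod 151).
Result is 150 ≡ −1, so (27/151) = −1.

-1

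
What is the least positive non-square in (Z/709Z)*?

2

(2/709) = −1, so 2 is the smallest positive non-residue mod 709.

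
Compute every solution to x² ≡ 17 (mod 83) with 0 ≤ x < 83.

10, 73

Since 83 ≡ 3 (mod 4), a square root of 17 is 17^((83+1)/4) = 17^21 mod 83.
Repeated squaring: 17^2≡40, 17^4≡23, 17^8≡31, 17^16≡48 (mod 83).
17^21 = 17^(16+4+1) ≡ 10 (mod 83).
Check: 10² = 100 ≡ 17 (mod 83). The two roots are 10 and 73.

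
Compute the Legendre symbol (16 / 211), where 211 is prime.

Euler's criterion: (16/211) ≡ 16^105 (mod 211).
16^2 ≡ 45 (mod 211)
16^4 ≡ 126 (mod 211)
16^8 ≡ 51 (mod 211)
16^16 ≡ 69 (mod 211)
16^32 ≡ 119 (mod 211)
16^64 ≡ 24 (mod 211)
16^105 = 16^(64+32+8+1) ≡ 1 (mod 211).
Result is 1, so (16/211) = 1.

1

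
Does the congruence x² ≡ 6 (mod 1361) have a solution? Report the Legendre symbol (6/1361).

-1

Pull out 2: since 1361 ≡ 1 (mod 8), (2/1361) = +1.
Reciprocity: 3 ≡ 3 and 1361 ≡ 1 (mod 4), so (3/1361) = +(1361/3).
Reduce top mod 3: now compute (2/3).
Pull out 2: since 3 ≡ 3 (mod 8), (2/3) = -1.
Reached (1/3) = 1. Collecting the sign flips along the way, the symbol is -1.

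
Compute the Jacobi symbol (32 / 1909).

-1

Pull out 2^5: since 1909 ≡ 5 (mod 8), (2/1909) = -1, so (2/1909)^5 = -1.
Reached (1/1909) = 1. Collecting the sign flips along the way, the symbol is -1.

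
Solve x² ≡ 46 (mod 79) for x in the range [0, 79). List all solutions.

Since 79 ≡ 3 (mod 4), a square root of 46 is 46^((79+1)/4) = 46^20 mod 79.
Repeated squaring: 46^2≡62, 46^4≡52, 46^8≡18, 46^16≡8 (mod 79).
46^20 = 46^(16+4) ≡ 21 (mod 79).
Check: 21² = 441 ≡ 46 (mod 79). The two roots are 21 and 58.

21, 58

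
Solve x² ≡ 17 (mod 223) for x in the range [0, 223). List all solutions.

Since 223 ≡ 3 (mod 4), a square root of 17 is 17^((223+1)/4) = 17^56 mod 223.
Repeated squaring: 17^2≡66, 17^4≡119, 17^8≡112, 17^16≡56, 17^32≡14 (mod 223).
17^56 = 17^(32+16+8) ≡ 169 (mod 223).
Check: 169² = 28561 ≡ 17 (mod 223). The two roots are 54 and 169.

54, 169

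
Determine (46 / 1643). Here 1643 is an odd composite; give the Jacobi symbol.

-1

Pull out 2: since 1643 ≡ 3 (mod 8), (2/1643) = -1.
Reciprocity: 23 ≡ 3 and 1643 ≡ 3 (mod 4), so (23/1643) = −(1643/23).
Reduce top mod 23: now compute (10/23).
Pull out 2: since 23 ≡ 7 (mod 8), (2/23) = +1.
Reciprocity: 5 ≡ 1 and 23 ≡ 3 (mod 4), so (5/23) = +(23/5).
Reduce top mod 5: now compute (3/5).
Reciprocity: 3 ≡ 3 and 5 ≡ 1 (mod 4), so (3/5) = +(5/3).
Reduce top mod 3: now compute (2/3).
Pull out 2: since 3 ≡ 3 (mod 8), (2/3) = -1.
Reached (1/3) = 1. Collecting the sign flips along the way, the symbol is -1.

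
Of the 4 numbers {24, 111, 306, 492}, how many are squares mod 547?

(24/547) = +1 → QR.
(111/547) = +1 → QR.
(306/547) = +1 → QR.
(492/547) = +1 → QR.
Total quadratic residues among the 4: 4.

4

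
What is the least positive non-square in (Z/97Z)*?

(2/97) = +1, so 2 is a residue.
(3/97) = +1, so 3 is a residue.
(4/97) = +1, so 4 is a residue.
(5/97) = −1, so 5 is the smallest positive non-residue mod 97.

5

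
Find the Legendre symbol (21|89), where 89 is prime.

Reciprocity: 21 ≡ 1 and 89 ≡ 1 (mod 4), so (21/89) = +(89/21).
Reduce top mod 21: now compute (5/21).
Reciprocity: 5 ≡ 1 and 21 ≡ 1 (mod 4), so (5/21) = +(21/5).
Reduce top mod 5: now compute (1/5).
Reached (1/5) = 1. Collecting the sign flips along the way, the symbol is +1.

1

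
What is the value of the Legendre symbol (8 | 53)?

Pull out 2^3: since 53 ≡ 5 (mod 8), (2/53) = -1, so (2/53)^3 = -1.
Reached (1/53) = 1. Collecting the sign flips along the way, the symbol is -1.

-1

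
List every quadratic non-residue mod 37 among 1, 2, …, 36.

2, 5, 6, 8, 13, 14, 15, 17, 18, 19, 20, 22, 23, 24, 29, 31, 32, 35

Square k = 1,…,18 (k and 37−k give the same square):
1²=1, 2²=4, 3²=9, 4²=16, 5²=25, 6²=36, 7²≡12, 8²≡27, 9²≡7, 10²≡26, 11²≡10, 12²≡33, 13²≡21, 14²≡11, 15²≡3, 16²≡34, 17²≡30, 18²≡28 (mod 37).
The residues are {1, 3, 4, 7, 9, 10, 11, 12, 16, 21, 25, 26, 27, 28, 30, 33, 34, 36}; the non-residues are the remaining 18 nonzero classes.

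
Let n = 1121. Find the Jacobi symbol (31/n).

1

Reciprocity: 31 ≡ 3 and 1121 ≡ 1 (mod 4), so (31/1121) = +(1121/31).
Reduce top mod 31: now compute (5/31).
Reciprocity: 5 ≡ 1 and 31 ≡ 3 (mod 4), so (5/31) = +(31/5).
Reduce top mod 5: now compute (1/5).
Reached (1/5) = 1. Collecting the sign flips along the way, the symbol is +1.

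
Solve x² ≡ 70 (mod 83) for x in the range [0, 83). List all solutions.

30, 53

Since 83 ≡ 3 (mod 4), a square root of 70 is 70^((83+1)/4) = 70^21 mod 83.
Repeated squaring: 70^2≡3, 70^4≡9, 70^8≡81, 70^16≡4 (mod 83).
70^21 = 70^(16+4+1) ≡ 30 (mod 83).
Check: 30² = 900 ≡ 70 (mod 83). The two roots are 30 and 53.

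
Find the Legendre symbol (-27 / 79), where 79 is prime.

First reduce: -27 ≡ 52 (mod 79).
Pull out 2^2: since 79 ≡ 7 (mod 8), (2/79) = +1, so (2/79)^2 = +1.
Reciprocity: 13 ≡ 1 and 79 ≡ 3 (mod 4), so (13/79) = +(79/13).
Reduce top mod 13: now compute (1/13).
Reached (1/13) = 1. Collecting the sign flips along the way, the symbol is +1.

1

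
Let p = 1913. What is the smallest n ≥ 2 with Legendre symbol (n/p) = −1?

3

(2/1913) = +1, so 2 is a residue.
(3/1913) = −1, so 3 is the smallest positive non-residue mod 1913.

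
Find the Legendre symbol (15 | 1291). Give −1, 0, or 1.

Reciprocity: 15 ≡ 3 and 1291 ≡ 3 (mod 4), so (15/1291) = −(1291/15).
Reduce top mod 15: now compute (1/15).
Reached (1/15) = 1. Collecting the sign flips along the way, the symbol is -1.

-1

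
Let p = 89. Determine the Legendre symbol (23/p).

-1

Euler's criterion: (23/89) ≡ 23^44 (mod 89).
23^2 ≡ 84 (mod 89)
23^4 ≡ 25 (mod 89)
23^8 ≡ 2 (mod 89)
23^16 ≡ 4 (mod 89)
23^32 ≡ 16 (mod 89)
23^44 = 23^(32+8+4) ≡ 88 (mod 89).
Result is 88 ≡ −1, so (23/89) = −1.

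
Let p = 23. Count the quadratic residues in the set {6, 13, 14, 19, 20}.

2

(6/23) = +1 → QR.
(13/23) = +1 → QR.
(14/23) = -1 → non-residue.
(19/23) = -1 → non-residue.
(20/23) = -1 → non-residue.
Total quadratic residues among the 5: 2.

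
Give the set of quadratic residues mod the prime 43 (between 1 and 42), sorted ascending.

1,4,6,9,10,11,13,14,15,16,17,21,23,24,25,31,35,36,38,40,41

Square k = 1,…,21 (k and 43−k give the same square):
1²=1, 2²=4, 3²=9, 4²=16, 5²=25, 6²=36, 7²≡6, 8²≡21, 9²≡38, 10²≡14, 11²≡35, 12²≡15, 13²≡40, 14²≡24, 15²≡10, 16²≡41, 17²≡31, 18²≡23, 19²≡17, 20²≡13, 21²≡11 (mod 43).
So the quadratic residues mod 43 are {1, 4, 6, 9, 10, 11, 13, 14, 15, 16, 17, 21, 23, 24, 25, 31, 35, 36, 38, 40, 41}.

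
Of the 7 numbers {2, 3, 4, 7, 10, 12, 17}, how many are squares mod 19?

(2/19) = -1 → non-residue.
(3/19) = -1 → non-residue.
(4/19) = +1 → QR.
(7/19) = +1 → QR.
(10/19) = -1 → non-residue.
(12/19) = -1 → non-residue.
(17/19) = +1 → QR.
Total quadratic residues among the 7: 3.

3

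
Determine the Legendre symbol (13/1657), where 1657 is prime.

Reciprocity: 13 ≡ 1 and 1657 ≡ 1 (mod 4), so (13/1657) = +(1657/13).
Reduce top mod 13: now compute (6/13).
Pull out 2: since 13 ≡ 5 (mod 8), (2/13) = -1.
Reciprocity: 3 ≡ 3 and 13 ≡ 1 (mod 4), so (3/13) = +(13/3).
Reduce top mod 3: now compute (1/3).
Reached (1/3) = 1. Collecting the sign flips along the way, the symbol is -1.

-1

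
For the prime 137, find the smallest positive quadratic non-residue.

(2/137) = +1, so 2 is a residue.
(3/137) = −1, so 3 is the smallest positive non-residue mod 137.

3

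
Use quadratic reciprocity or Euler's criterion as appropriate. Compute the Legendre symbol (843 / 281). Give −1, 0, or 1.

0

First reduce: 843 ≡ 0 (mod 281).
Top reduces to 0: gcd > 1, so the symbol is 0.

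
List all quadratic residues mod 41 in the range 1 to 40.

Square k = 1,…,20 (k and 41−k give the same square):
1²=1, 2²=4, 3²=9, 4²=16, 5²=25, 6²=36, 7²≡8, 8²≡23, 9²≡40, 10²≡18, 11²≡39, 12²≡21, 13²≡5, 14²≡32, 15²≡20, 16²≡10, 17²≡2, 18²≡37, 19²≡33, 20²≡31 (mod 41).
So the quadratic residues mod 41 are {1, 2, 4, 5, 8, 9, 10, 16, 18, 20, 21, 23, 25, 31, 32, 33, 36, 37, 39, 40}.

1, 2, 4, 5, 8, 9, 10, 16, 18, 20, 21, 23, 25, 31, 32, 33, 36, 37, 39, 40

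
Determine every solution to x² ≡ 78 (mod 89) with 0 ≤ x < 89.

89 ≡ 1 (mod 4), so we find a root by search.
Trying successive values, 16² = 256 ≡ 78 (mod 89). The other root is 89 − 16 = 73.

16, 73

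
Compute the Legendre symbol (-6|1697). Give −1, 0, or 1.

First reduce: -6 ≡ 1691 (mod 1697).
Reciprocity: 1691 ≡ 3 and 1697 ≡ 1 (mod 4), so (1691/1697) = +(1697/1691).
Reduce top mod 1691: now compute (6/1691).
Pull out 2: since 1691 ≡ 3 (mod 8), (2/1691) = -1.
Reciprocity: 3 ≡ 3 and 1691 ≡ 3 (mod 4), so (3/1691) = −(1691/3).
Reduce top mod 3: now compute (2/3).
Pull out 2: since 3 ≡ 3 (mod 8), (2/3) = -1.
Reached (1/3) = 1. Collecting the sign flips along the way, the symbol is -1.

-1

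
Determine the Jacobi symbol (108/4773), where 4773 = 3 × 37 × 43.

0

Pull out 2^2: since 4773 ≡ 5 (mod 8), (2/4773) = -1, so (2/4773)^2 = +1.
Reciprocity: 27 ≡ 3 and 4773 ≡ 1 (mod 4), so (27/4773) = +(4773/27).
Reduce top mod 27: now compute (21/27).
Reciprocity: 21 ≡ 1 and 27 ≡ 3 (mod 4), so (21/27) = +(27/21).
Reduce top mod 21: now compute (6/21).
Pull out 2: since 21 ≡ 5 (mod 8), (2/21) = -1.
Reciprocity: 3 ≡ 3 and 21 ≡ 1 (mod 4), so (3/21) = +(21/3).
Reduce top mod 3: now compute (0/3).
Top reduces to 0: gcd > 1, so the symbol is 0.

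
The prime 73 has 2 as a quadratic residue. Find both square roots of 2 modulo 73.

73 ≡ 1 (mod 4), so we find a root by search.
Trying successive values, 32² = 1024 ≡ 2 (mod 73). The other root is 73 − 32 = 41.

32, 41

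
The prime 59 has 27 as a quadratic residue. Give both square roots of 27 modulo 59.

Since 59 ≡ 3 (mod 4), a square root of 27 is 27^((59+1)/4) = 27^15 mod 59.
Repeated squaring: 27^2≡21, 27^4≡28, 27^8≡17 (mod 59).
27^15 = 27^(8+4+2+1) ≡ 26 (mod 59).
Check: 26² = 676 ≡ 27 (mod 59). The two roots are 26 and 33.

26, 33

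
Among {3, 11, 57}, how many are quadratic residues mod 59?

(3/59) = +1 → QR.
(11/59) = -1 → non-residue.
(57/59) = +1 → QR.
Total quadratic residues among the 3: 2.

2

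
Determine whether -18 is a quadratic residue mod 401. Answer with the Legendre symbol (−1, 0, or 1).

Euler's criterion: (-18/401) ≡ 383^200 (mod 401).
383^2 ≡ 324 (mod 401)
383^4 ≡ 315 (mod 401)
383^8 ≡ 178 (mod 401)
383^16 ≡ 5 (mod 401)
383^32 ≡ 25 (mod 401)
383^64 ≡ 224 (mod 401)
383^128 ≡ 51 (mod 401)
383^200 = 383^(128+64+8) ≡ 1 (mod 401).
Result is 1, so (-18/401) = 1.

1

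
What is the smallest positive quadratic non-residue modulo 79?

(2/79) = +1, so 2 is a residue.
(3/79) = −1, so 3 is the smallest positive non-residue mod 79.

3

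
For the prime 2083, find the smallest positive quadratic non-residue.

(2/2083) = −1, so 2 is the smallest positive non-residue mod 2083.

2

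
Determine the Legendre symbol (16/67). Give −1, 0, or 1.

Pull out 2^4: since 67 ≡ 3 (mod 8), (2/67) = -1, so (2/67)^4 = +1.
Reached (1/67) = 1. Collecting the sign flips along the way, the symbol is +1.

1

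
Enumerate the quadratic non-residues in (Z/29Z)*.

Square k = 1,…,14 (k and 29−k give the same square):
1²=1, 2²=4, 3²=9, 4²=16, 5²=25, 6²≡7, 7²≡20, 8²≡6, 9²≡23, 10²≡13, 11²≡5, 12²≡28, 13²≡24, 14²≡22 (mod 29).
The residues are {1, 4, 5, 6, 7, 9, 13, 16, 20, 22, 23, 24, 25, 28}; the non-residues are the remaining 14 nonzero classes.

2 3 8 10 11 12 14 15 17 18 19 21 26 27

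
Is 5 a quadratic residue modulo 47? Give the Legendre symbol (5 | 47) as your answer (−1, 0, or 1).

Reciprocity: 5 ≡ 1 and 47 ≡ 3 (mod 4), so (5/47) = +(47/5).
Reduce top mod 5: now compute (2/5).
Pull out 2: since 5 ≡ 5 (mod 8), (2/5) = -1.
Reached (1/5) = 1. Collecting the sign flips along the way, the symbol is -1.

-1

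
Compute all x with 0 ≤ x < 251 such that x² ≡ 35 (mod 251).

81, 170

Since 251 ≡ 3 (mod 4), a square root of 35 is 35^((251+1)/4) = 35^63 mod 251.
Repeated squaring: 35^2≡221, 35^4≡147, 35^8≡23, 35^16≡27, 35^32≡227 (mod 251).
35^63 = 35^(32+16+8+4+2+1) ≡ 81 (mod 251).
Check: 81² = 6561 ≡ 35 (mod 251). The two roots are 81 and 170.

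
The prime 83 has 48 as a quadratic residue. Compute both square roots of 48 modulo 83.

31, 52

Since 83 ≡ 3 (mod 4), a square root of 48 is 48^((83+1)/4) = 48^21 mod 83.
Repeated squaring: 48^2≡63, 48^4≡68, 48^8≡59, 48^16≡78 (mod 83).
48^21 = 48^(16+4+1) ≡ 31 (mod 83).
Check: 31² = 961 ≡ 48 (mod 83). The two roots are 31 and 52.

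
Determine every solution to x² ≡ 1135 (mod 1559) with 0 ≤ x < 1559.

Since 1559 ≡ 3 (mod 4), a square root of 1135 is 1135^((1559+1)/4) = 1135^390 mod 1559.
Repeated squaring: 1135^2≡491, 1135^4≡995, 1135^8≡60, 1135^16≡482, 1135^32≡33, 1135^64≡1089, 1135^128≡1081, 1135^256≡870 (mod 1559).
1135^390 = 1135^(256+128+4+2) ≡ 1099 (mod 1559).
Check: 1099² = 1207801 ≡ 1135 (mod 1559). The two roots are 460 and 1099.

460, 1099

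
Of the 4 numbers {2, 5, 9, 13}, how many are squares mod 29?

3

(2/29) = -1 → non-residue.
(5/29) = +1 → QR.
(9/29) = +1 → QR.
(13/29) = +1 → QR.
Total quadratic residues among the 4: 3.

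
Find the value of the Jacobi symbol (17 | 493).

Reciprocity: 17 ≡ 1 and 493 ≡ 1 (mod 4), so (17/493) = +(493/17).
Reduce top mod 17: now compute (0/17).
Top reduces to 0: gcd > 1, so the symbol is 0.

0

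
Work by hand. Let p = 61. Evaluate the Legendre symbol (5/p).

1

Euler's criterion: (5/61) ≡ 5^30 (mod 61).
5^2 ≡ 25 (mod 61)
5^4 ≡ 15 (mod 61)
5^8 ≡ 42 (mod 61)
5^16 ≡ 56 (mod 61)
5^30 = 5^(16+8+4+2) ≡ 1 (mod 61).
Result is 1, so (5/61) = 1.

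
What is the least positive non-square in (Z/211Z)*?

2

(2/211) = −1, so 2 is the smallest positive non-residue mod 211.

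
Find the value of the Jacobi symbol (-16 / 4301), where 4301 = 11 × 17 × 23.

First reduce: -16 ≡ 4285 (mod 4301).
Reciprocity: 4285 ≡ 1 and 4301 ≡ 1 (mod 4), so (4285/4301) = +(4301/4285).
Reduce top mod 4285: now compute (16/4285).
Pull out 2^4: since 4285 ≡ 5 (mod 8), (2/4285) = -1, so (2/4285)^4 = +1.
Reached (1/4285) = 1. Collecting the sign flips along the way, the symbol is +1.

1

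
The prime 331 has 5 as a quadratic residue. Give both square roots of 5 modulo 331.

Since 331 ≡ 3 (mod 4), a square root of 5 is 5^((331+1)/4) = 5^83 mod 331.
Repeated squaring: 5^2≡25, 5^4≡294, 5^8≡45, 5^16≡39, 5^32≡197, 5^64≡82 (mod 331).
5^83 = 5^(64+16+2+1) ≡ 233 (mod 331).
Check: 233² = 54289 ≡ 5 (mod 331). The two roots are 98 and 233.

98, 233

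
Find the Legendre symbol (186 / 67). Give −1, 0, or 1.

First reduce: 186 ≡ 52 (mod 67).
Pull out 2^2: since 67 ≡ 3 (mod 8), (2/67) = -1, so (2/67)^2 = +1.
Reciprocity: 13 ≡ 1 and 67 ≡ 3 (mod 4), so (13/67) = +(67/13).
Reduce top mod 13: now compute (2/13).
Pull out 2: since 13 ≡ 5 (mod 8), (2/13) = -1.
Reached (1/13) = 1. Collecting the sign flips along the way, the symbol is -1.

-1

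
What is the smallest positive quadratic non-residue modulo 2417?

(2/2417) = +1, so 2 is a residue.
(3/2417) = −1, so 3 is the smallest positive non-residue mod 2417.

3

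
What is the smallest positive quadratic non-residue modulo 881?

(2/881) = +1, so 2 is a residue.
(3/881) = −1, so 3 is the smallest positive non-residue mod 881.

3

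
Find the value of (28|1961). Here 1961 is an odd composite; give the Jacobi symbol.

Pull out 2^2: since 1961 ≡ 1 (mod 8), (2/1961) = +1, so (2/1961)^2 = +1.
Reciprocity: 7 ≡ 3 and 1961 ≡ 1 (mod 4), so (7/1961) = +(1961/7).
Reduce top mod 7: now compute (1/7).
Reached (1/7) = 1. Collecting the sign flips along the way, the symbol is +1.

1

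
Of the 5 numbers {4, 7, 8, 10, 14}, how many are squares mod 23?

2

(4/23) = +1 → QR.
(7/23) = -1 → non-residue.
(8/23) = +1 → QR.
(10/23) = -1 → non-residue.
(14/23) = -1 → non-residue.
Total quadratic residues among the 5: 2.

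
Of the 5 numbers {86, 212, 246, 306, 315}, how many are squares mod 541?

3

(86/541) = -1 → non-residue.
(212/541) = +1 → QR.
(246/541) = -1 → non-residue.
(306/541) = +1 → QR.
(315/541) = +1 → QR.
Total quadratic residues among the 5: 3.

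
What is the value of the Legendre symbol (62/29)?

First reduce: 62 ≡ 4 (mod 29).
Pull out 2^2: since 29 ≡ 5 (mod 8), (2/29) = -1, so (2/29)^2 = +1.
Reached (1/29) = 1. Collecting the sign flips along the way, the symbol is +1.

1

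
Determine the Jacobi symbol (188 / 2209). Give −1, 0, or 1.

0

Pull out 2^2: since 2209 ≡ 1 (mod 8), (2/2209) = +1, so (2/2209)^2 = +1.
Reciprocity: 47 ≡ 3 and 2209 ≡ 1 (mod 4), so (47/2209) = +(2209/47).
Reduce top mod 47: now compute (0/47).
Top reduces to 0: gcd > 1, so the symbol is 0.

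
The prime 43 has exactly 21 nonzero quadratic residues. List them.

Square k = 1,…,21 (k and 43−k give the same square):
1²=1, 2²=4, 3²=9, 4²=16, 5²=25, 6²=36, 7²≡6, 8²≡21, 9²≡38, 10²≡14, 11²≡35, 12²≡15, 13²≡40, 14²≡24, 15²≡10, 16²≡41, 17²≡31, 18²≡23, 19²≡17, 20²≡13, 21²≡11 (mod 43).
So the quadratic residues mod 43 are {1, 4, 6, 9, 10, 11, 13, 14, 15, 16, 17, 21, 23, 24, 25, 31, 35, 36, 38, 40, 41}.

1, 4, 6, 9, 10, 11, 13, 14, 15, 16, 17, 21, 23, 24, 25, 31, 35, 36, 38, 40, 41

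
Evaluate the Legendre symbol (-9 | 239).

-1

Euler's criterion: (-9/239) ≡ 230^119 (mod 239).
230^2 ≡ 81 (mod 239)
230^4 ≡ 108 (mod 239)
230^8 ≡ 192 (mod 239)
230^16 ≡ 58 (mod 239)
230^32 ≡ 18 (mod 239)
230^64 ≡ 85 (mod 239)
230^119 = 230^(64+32+16+4+2+1) ≡ 238 (mod 239).
Result is 238 ≡ −1, so (-9/239) = −1.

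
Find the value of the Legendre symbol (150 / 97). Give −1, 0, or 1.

1

Euler's criterion: (150/97) ≡ 53^48 (mod 97).
53^2 ≡ 93 (mod 97)
53^4 ≡ 16 (mod 97)
53^8 ≡ 62 (mod 97)
53^16 ≡ 61 (mod 97)
53^32 ≡ 35 (mod 97)
53^48 = 53^(32+16) ≡ 1 (mod 97).
Result is 1, so (150/97) = 1.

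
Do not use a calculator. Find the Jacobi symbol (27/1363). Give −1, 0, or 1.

Reciprocity: 27 ≡ 3 and 1363 ≡ 3 (mod 4), so (27/1363) = −(1363/27).
Reduce top mod 27: now compute (13/27).
Reciprocity: 13 ≡ 1 and 27 ≡ 3 (mod 4), so (13/27) = +(27/13).
Reduce top mod 13: now compute (1/13).
Reached (1/13) = 1. Collecting the sign flips along the way, the symbol is -1.

-1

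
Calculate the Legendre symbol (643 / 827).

Reciprocity: 643 ≡ 3 and 827 ≡ 3 (mod 4), so (643/827) = −(827/643).
Reduce top mod 643: now compute (184/643).
Pull out 2^3: since 643 ≡ 3 (mod 8), (2/643) = -1, so (2/643)^3 = -1.
Reciprocity: 23 ≡ 3 and 643 ≡ 3 (mod 4), so (23/643) = −(643/23).
Reduce top mod 23: now compute (22/23).
Pull out 2: since 23 ≡ 7 (mod 8), (2/23) = +1.
Reciprocity: 11 ≡ 3 and 23 ≡ 3 (mod 4), so (11/23) = −(23/11).
Reduce top mod 11: now compute (1/11).
Reached (1/11) = 1. Collecting the sign flips along the way, the symbol is +1.

1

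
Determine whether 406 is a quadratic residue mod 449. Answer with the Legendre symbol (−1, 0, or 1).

Euler's criterion: (406/449) ≡ 406^224 (mod 449).
406^2 ≡ 53 (mod 449)
406^4 ≡ 115 (mod 449)
406^8 ≡ 204 (mod 449)
406^16 ≡ 308 (mod 449)
406^32 ≡ 125 (mod 449)
406^64 ≡ 359 (mod 449)
406^128 ≡ 18 (mod 449)
406^224 = 406^(128+64+32) ≡ 448 (mod 449).
Result is 448 ≡ −1, so (406/449) = −1.

-1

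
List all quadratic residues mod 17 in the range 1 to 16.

Square k = 1,…,8 (k and 17−k give the same square):
1²=1, 2²=4, 3²=9, 4²=16, 5²≡8, 6²≡2, 7²≡15, 8²≡13 (mod 17).
So the quadratic residues mod 17 are {1, 2, 4, 8, 9, 13, 15, 16}.

1 2 4 8 9 13 15 16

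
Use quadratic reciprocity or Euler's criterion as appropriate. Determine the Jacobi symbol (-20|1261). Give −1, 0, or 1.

1

First reduce: -20 ≡ 1241 (mod 1261).
Reciprocity: 1241 ≡ 1 and 1261 ≡ 1 (mod 4), so (1241/1261) = +(1261/1241).
Reduce top mod 1241: now compute (20/1241).
Pull out 2^2: since 1241 ≡ 1 (mod 8), (2/1241) = +1, so (2/1241)^2 = +1.
Reciprocity: 5 ≡ 1 and 1241 ≡ 1 (mod 4), so (5/1241) = +(1241/5).
Reduce top mod 5: now compute (1/5).
Reached (1/5) = 1. Collecting the sign flips along the way, the symbol is +1.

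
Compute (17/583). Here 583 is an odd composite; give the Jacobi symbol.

Reciprocity: 17 ≡ 1 and 583 ≡ 3 (mod 4), so (17/583) = +(583/17).
Reduce top mod 17: now compute (5/17).
Reciprocity: 5 ≡ 1 and 17 ≡ 1 (mod 4), so (5/17) = +(17/5).
Reduce top mod 5: now compute (2/5).
Pull out 2: since 5 ≡ 5 (mod 8), (2/5) = -1.
Reached (1/5) = 1. Collecting the sign flips along the way, the symbol is -1.

-1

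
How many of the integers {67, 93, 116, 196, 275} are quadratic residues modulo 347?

5

(67/347) = +1 → QR.
(93/347) = +1 → QR.
(116/347) = +1 → QR.
(196/347) = +1 → QR.
(275/347) = +1 → QR.
Total quadratic residues among the 5: 5.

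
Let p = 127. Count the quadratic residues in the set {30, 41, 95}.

(30/127) = +1 → QR.
(41/127) = +1 → QR.
(95/127) = -1 → non-residue.
Total quadratic residues among the 3: 2.

2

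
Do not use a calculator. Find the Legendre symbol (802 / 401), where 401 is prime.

0

First reduce: 802 ≡ 0 (mod 401).
Top reduces to 0: gcd > 1, so the symbol is 0.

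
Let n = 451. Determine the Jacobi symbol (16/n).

Pull out 2^4: since 451 ≡ 3 (mod 8), (2/451) = -1, so (2/451)^4 = +1.
Reached (1/451) = 1. Collecting the sign flips along the way, the symbol is +1.

1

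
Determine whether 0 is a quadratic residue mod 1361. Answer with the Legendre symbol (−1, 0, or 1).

Top reduces to 0: gcd > 1, so the symbol is 0.

0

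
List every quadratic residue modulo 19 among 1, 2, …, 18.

1,4,5,6,7,9,11,16,17

Square k = 1,…,9 (k and 19−k give the same square):
1²=1, 2²=4, 3²=9, 4²=16, 5²≡6, 6²≡17, 7²≡11, 8²≡7, 9²≡5 (mod 19).
So the quadratic residues mod 19 are {1, 4, 5, 6, 7, 9, 11, 16, 17}.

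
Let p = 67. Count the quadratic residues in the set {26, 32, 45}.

(26/67) = +1 → QR.
(32/67) = -1 → non-residue.
(45/67) = -1 → non-residue.
Total quadratic residues among the 3: 1.

1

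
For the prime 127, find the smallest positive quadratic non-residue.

(2/127) = +1, so 2 is a residue.
(3/127) = −1, so 3 is the smallest positive non-residue mod 127.

3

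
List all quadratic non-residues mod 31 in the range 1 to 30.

Square k = 1,…,15 (k and 31−k give the same square):
1²=1, 2²=4, 3²=9, 4²=16, 5²=25, 6²≡5, 7²≡18, 8²≡2, 9²≡19, 10²≡7, 11²≡28, 12²≡20, 13²≡14, 14²≡10, 15²≡8 (mod 31).
The residues are {1, 2, 4, 5, 7, 8, 9, 10, 14, 16, 18, 19, 20, 25, 28}; the non-residues are the remaining 15 nonzero classes.

3,6,11,12,13,15,17,21,22,23,24,26,27,29,30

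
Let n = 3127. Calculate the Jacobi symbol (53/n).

Reciprocity: 53 ≡ 1 and 3127 ≡ 3 (mod 4), so (53/3127) = +(3127/53).
Reduce top mod 53: now compute (0/53).
Top reduces to 0: gcd > 1, so the symbol is 0.

0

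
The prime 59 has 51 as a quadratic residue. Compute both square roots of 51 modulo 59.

Since 59 ≡ 3 (mod 4), a square root of 51 is 51^((59+1)/4) = 51^15 mod 59.
Repeated squaring: 51^2≡5, 51^4≡25, 51^8≡35 (mod 59).
51^15 = 51^(8+4+2+1) ≡ 46 (mod 59).
Check: 46² = 2116 ≡ 51 (mod 59). The two roots are 13 and 46.

13, 46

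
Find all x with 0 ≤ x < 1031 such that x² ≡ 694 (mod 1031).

217, 814

Since 1031 ≡ 3 (mod 4), a square root of 694 is 694^((1031+1)/4) = 694^258 mod 1031.
Repeated squaring: 694^2≡159, 694^4≡537, 694^8≡720, 694^16≡838, 694^32≡133, 694^64≡162, 694^128≡469, 694^256≡358 (mod 1031).
694^258 = 694^(256+2) ≡ 217 (mod 1031).
Check: 217² = 47089 ≡ 694 (mod 1031). The two roots are 217 and 814.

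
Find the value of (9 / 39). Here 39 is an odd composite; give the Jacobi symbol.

Reciprocity: 9 ≡ 1 and 39 ≡ 3 (mod 4), so (9/39) = +(39/9).
Reduce top mod 9: now compute (3/9).
Reciprocity: 3 ≡ 3 and 9 ≡ 1 (mod 4), so (3/9) = +(9/3).
Reduce top mod 3: now compute (0/3).
Top reduces to 0: gcd > 1, so the symbol is 0.

0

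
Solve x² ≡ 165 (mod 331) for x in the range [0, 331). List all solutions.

Since 331 ≡ 3 (mod 4), a square root of 165 is 165^((331+1)/4) = 165^83 mod 331.
Repeated squaring: 165^2≡83, 165^4≡269, 165^8≡203, 165^16≡165, 165^32≡83, 165^64≡269 (mod 331).
165^83 = 165^(64+16+2+1) ≡ 203 (mod 331).
Check: 203² = 41209 ≡ 165 (mod 331). The two roots are 128 and 203.

128, 203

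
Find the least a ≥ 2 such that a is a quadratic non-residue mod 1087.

(2/1087) = +1, so 2 is a residue.
(3/1087) = −1, so 3 is the smallest positive non-residue mod 1087.

3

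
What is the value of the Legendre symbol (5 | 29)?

1

Reciprocity: 5 ≡ 1 and 29 ≡ 1 (mod 4), so (5/29) = +(29/5).
Reduce top mod 5: now compute (4/5).
Pull out 2^2: since 5 ≡ 5 (mod 8), (2/5) = -1, so (2/5)^2 = +1.
Reached (1/5) = 1. Collecting the sign flips along the way, the symbol is +1.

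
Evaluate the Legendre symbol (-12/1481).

-1

First reduce: -12 ≡ 1469 (mod 1481).
Reciprocity: 1469 ≡ 1 and 1481 ≡ 1 (mod 4), so (1469/1481) = +(1481/1469).
Reduce top mod 1469: now compute (12/1469).
Pull out 2^2: since 1469 ≡ 5 (mod 8), (2/1469) = -1, so (2/1469)^2 = +1.
Reciprocity: 3 ≡ 3 and 1469 ≡ 1 (mod 4), so (3/1469) = +(1469/3).
Reduce top mod 3: now compute (2/3).
Pull out 2: since 3 ≡ 3 (mod 8), (2/3) = -1.
Reached (1/3) = 1. Collecting the sign flips along the way, the symbol is -1.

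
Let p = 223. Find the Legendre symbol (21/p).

-1

Euler's criterion: (21/223) ≡ 21^111 (mod 223).
21^2 ≡ 218 (mod 223)
21^4 ≡ 25 (mod 223)
21^8 ≡ 179 (mod 223)
21^16 ≡ 152 (mod 223)
21^32 ≡ 135 (mod 223)
21^64 ≡ 162 (mod 223)
21^111 = 21^(64+32+8+4+2+1) ≡ 222 (mod 223).
Result is 222 ≡ −1, so (21/223) = −1.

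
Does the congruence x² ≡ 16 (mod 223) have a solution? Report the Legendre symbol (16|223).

Euler's criterion: (16/223) ≡ 16^111 (mod 223).
16^2 ≡ 33 (mod 223)
16^4 ≡ 197 (mod 223)
16^8 ≡ 7 (mod 223)
16^16 ≡ 49 (mod 223)
16^32 ≡ 171 (mod 223)
16^64 ≡ 28 (mod 223)
16^111 = 16^(64+32+8+4+2+1) ≡ 1 (mod 223).
Result is 1, so (16/223) = 1.

1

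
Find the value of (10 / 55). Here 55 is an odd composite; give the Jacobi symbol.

0

Pull out 2: since 55 ≡ 7 (mod 8), (2/55) = +1.
Reciprocity: 5 ≡ 1 and 55 ≡ 3 (mod 4), so (5/55) = +(55/5).
Reduce top mod 5: now compute (0/5).
Top reduces to 0: gcd > 1, so the symbol is 0.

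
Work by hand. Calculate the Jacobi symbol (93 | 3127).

Reciprocity: 93 ≡ 1 and 3127 ≡ 3 (mod 4), so (93/3127) = +(3127/93).
Reduce top mod 93: now compute (58/93).
Pull out 2: since 93 ≡ 5 (mod 8), (2/93) = -1.
Reciprocity: 29 ≡ 1 and 93 ≡ 1 (mod 4), so (29/93) = +(93/29).
Reduce top mod 29: now compute (6/29).
Pull out 2: since 29 ≡ 5 (mod 8), (2/29) = -1.
Reciprocity: 3 ≡ 3 and 29 ≡ 1 (mod 4), so (3/29) = +(29/3).
Reduce top mod 3: now compute (2/3).
Pull out 2: since 3 ≡ 3 (mod 8), (2/3) = -1.
Reached (1/3) = 1. Collecting the sign flips along the way, the symbol is -1.

-1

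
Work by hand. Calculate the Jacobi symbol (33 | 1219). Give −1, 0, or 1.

Reciprocity: 33 ≡ 1 and 1219 ≡ 3 (mod 4), so (33/1219) = +(1219/33).
Reduce top mod 33: now compute (31/33).
Reciprocity: 31 ≡ 3 and 33 ≡ 1 (mod 4), so (31/33) = +(33/31).
Reduce top mod 31: now compute (2/31).
Pull out 2: since 31 ≡ 7 (mod 8), (2/31) = +1.
Reached (1/31) = 1. Collecting the sign flips along the way, the symbol is +1.

1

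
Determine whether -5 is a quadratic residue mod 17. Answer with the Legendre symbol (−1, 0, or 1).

Euler's criterion: (-5/17) ≡ 12^8 (mod 17).
12^2 ≡ 8 (mod 17)
12^4 ≡ 13 (mod 17)
12^8 ≡ 16 (mod 17)
12^8 = 12^(8) ≡ 16 (mod 17).
Result is 16 ≡ −1, so (-5/17) = −1.

-1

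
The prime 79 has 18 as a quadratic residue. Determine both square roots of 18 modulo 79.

Since 79 ≡ 3 (mod 4), a square root of 18 is 18^((79+1)/4) = 18^20 mod 79.
Repeated squaring: 18^2≡8, 18^4≡64, 18^8≡67, 18^16≡65 (mod 79).
18^20 = 18^(16+4) ≡ 52 (mod 79).
Check: 52² = 2704 ≡ 18 (mod 79). The two roots are 27 and 52.

27, 52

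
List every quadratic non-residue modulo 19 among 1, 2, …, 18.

Square k = 1,…,9 (k and 19−k give the same square):
1²=1, 2²=4, 3²=9, 4²=16, 5²≡6, 6²≡17, 7²≡11, 8²≡7, 9²≡5 (mod 19).
The residues are {1, 4, 5, 6, 7, 9, 11, 16, 17}; the non-residues are the remaining 9 nonzero classes.

2, 3, 8, 10, 12, 13, 14, 15, 18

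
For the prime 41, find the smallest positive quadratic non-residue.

(2/41) = +1, so 2 is a residue.
(3/41) = −1, so 3 is the smallest positive non-residue mod 41.

3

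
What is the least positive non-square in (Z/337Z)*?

(2/337) = +1, so 2 is a residue.
(3/337) = +1, so 3 is a residue.
(4/337) = +1, so 4 is a residue.
(5/337) = −1, so 5 is the smallest positive non-residue mod 337.

5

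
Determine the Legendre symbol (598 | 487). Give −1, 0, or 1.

Euler's criterion: (598/487) ≡ 111^243 (mod 487).
111^2 ≡ 146 (mod 487)
111^4 ≡ 375 (mod 487)
111^8 ≡ 369 (mod 487)
111^16 ≡ 288 (mod 487)
111^32 ≡ 154 (mod 487)
111^64 ≡ 340 (mod 487)
111^128 ≡ 181 (mod 487)
111^243 = 111^(128+64+32+16+2+1) ≡ 1 (mod 487).
Result is 1, so (598/487) = 1.

1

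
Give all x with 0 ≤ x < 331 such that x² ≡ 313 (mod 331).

106, 225

Since 331 ≡ 3 (mod 4), a square root of 313 is 313^((331+1)/4) = 313^83 mod 331.
Repeated squaring: 313^2≡324, 313^4≡49, 313^8≡84, 313^16≡105, 313^32≡102, 313^64≡143 (mod 331).
313^83 = 313^(64+16+2+1) ≡ 225 (mod 331).
Check: 225² = 50625 ≡ 313 (mod 331). The two roots are 106 and 225.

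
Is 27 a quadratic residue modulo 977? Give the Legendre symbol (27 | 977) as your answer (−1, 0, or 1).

-1

Reciprocity: 27 ≡ 3 and 977 ≡ 1 (mod 4), so (27/977) = +(977/27).
Reduce top mod 27: now compute (5/27).
Reciprocity: 5 ≡ 1 and 27 ≡ 3 (mod 4), so (5/27) = +(27/5).
Reduce top mod 5: now compute (2/5).
Pull out 2: since 5 ≡ 5 (mod 8), (2/5) = -1.
Reached (1/5) = 1. Collecting the sign flips along the way, the symbol is -1.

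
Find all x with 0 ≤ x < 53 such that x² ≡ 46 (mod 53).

24, 29

53 ≡ 1 (mod 4), so we find a root by search.
Trying successive values, 24² = 576 ≡ 46 (mod 53). The other root is 53 − 24 = 29.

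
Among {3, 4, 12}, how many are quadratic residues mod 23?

(3/23) = +1 → QR.
(4/23) = +1 → QR.
(12/23) = +1 → QR.
Total quadratic residues among the 3: 3.

3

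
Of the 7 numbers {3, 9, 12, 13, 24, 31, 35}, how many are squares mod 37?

(3/37) = +1 → QR.
(9/37) = +1 → QR.
(12/37) = +1 → QR.
(13/37) = -1 → non-residue.
(24/37) = -1 → non-residue.
(31/37) = -1 → non-residue.
(35/37) = -1 → non-residue.
Total quadratic residues among the 7: 3.

3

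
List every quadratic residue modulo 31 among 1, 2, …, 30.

1, 2, 4, 5, 7, 8, 9, 10, 14, 16, 18, 19, 20, 25, 28

Square k = 1,…,15 (k and 31−k give the same square):
1²=1, 2²=4, 3²=9, 4²=16, 5²=25, 6²≡5, 7²≡18, 8²≡2, 9²≡19, 10²≡7, 11²≡28, 12²≡20, 13²≡14, 14²≡10, 15²≡8 (mod 31).
So the quadratic residues mod 31 are {1, 2, 4, 5, 7, 8, 9, 10, 14, 16, 18, 19, 20, 25, 28}.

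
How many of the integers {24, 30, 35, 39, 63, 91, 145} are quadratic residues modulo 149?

6

(24/149) = +1 → QR.
(30/149) = +1 → QR.
(35/149) = +1 → QR.
(39/149) = +1 → QR.
(63/149) = +1 → QR.
(91/149) = -1 → non-residue.
(145/149) = +1 → QR.
Total quadratic residues among the 7: 6.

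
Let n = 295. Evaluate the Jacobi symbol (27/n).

Reciprocity: 27 ≡ 3 and 295 ≡ 3 (mod 4), so (27/295) = −(295/27).
Reduce top mod 27: now compute (25/27).
Reciprocity: 25 ≡ 1 and 27 ≡ 3 (mod 4), so (25/27) = +(27/25).
Reduce top mod 25: now compute (2/25).
Pull out 2: since 25 ≡ 1 (mod 8), (2/25) = +1.
Reached (1/25) = 1. Collecting the sign flips along the way, the symbol is -1.

-1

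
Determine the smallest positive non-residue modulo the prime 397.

2

(2/397) = −1, so 2 is the smallest positive non-residue mod 397.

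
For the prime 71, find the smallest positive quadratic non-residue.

(2/71) = +1, so 2 is a residue.
(3/71) = +1, so 3 is a residue.
(4/71) = +1, so 4 is a residue.
(5/71) = +1, so 5 is a residue.
(6/71) = +1, so 6 is a residue.
(7/71) = −1, so 7 is the smallest positive non-residue mod 71.

7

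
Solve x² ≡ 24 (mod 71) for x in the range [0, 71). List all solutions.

Since 71 ≡ 3 (mod 4), a square root of 24 is 24^((71+1)/4) = 24^18 mod 71.
Repeated squaring: 24^2≡8, 24^4≡64, 24^8≡49, 24^16≡58 (mod 71).
24^18 = 24^(16+2) ≡ 38 (mod 71).
Check: 38² = 1444 ≡ 24 (mod 71). The two roots are 33 and 38.

33, 38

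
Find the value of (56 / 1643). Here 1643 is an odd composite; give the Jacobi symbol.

-1

Pull out 2^3: since 1643 ≡ 3 (mod 8), (2/1643) = -1, so (2/1643)^3 = -1.
Reciprocity: 7 ≡ 3 and 1643 ≡ 3 (mod 4), so (7/1643) = −(1643/7).
Reduce top mod 7: now compute (5/7).
Reciprocity: 5 ≡ 1 and 7 ≡ 3 (mod 4), so (5/7) = +(7/5).
Reduce top mod 5: now compute (2/5).
Pull out 2: since 5 ≡ 5 (mod 8), (2/5) = -1.
Reached (1/5) = 1. Collecting the sign flips along the way, the symbol is -1.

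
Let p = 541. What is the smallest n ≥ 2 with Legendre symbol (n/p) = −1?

2

(2/541) = −1, so 2 is the smallest positive non-residue mod 541.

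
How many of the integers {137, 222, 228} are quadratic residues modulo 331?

0

(137/331) = -1 → non-residue.
(222/331) = -1 → non-residue.
(228/331) = -1 → non-residue.
Total quadratic residues among the 3: 0.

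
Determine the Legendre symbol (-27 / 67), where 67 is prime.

1

Euler's criterion: (-27/67) ≡ 40^33 (mod 67).
40^2 ≡ 59 (mod 67)
40^4 ≡ 64 (mod 67)
40^8 ≡ 9 (mod 67)
40^16 ≡ 14 (mod 67)
40^32 ≡ 62 (mod 67)
40^33 = 40^(32+1) ≡ 1 (mod 67).
Result is 1, so (-27/67) = 1.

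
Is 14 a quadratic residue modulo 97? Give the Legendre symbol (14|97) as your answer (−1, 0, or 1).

Euler's criterion: (14/97) ≡ 14^48 (mod 97).
14^2 ≡ 2 (mod 97)
14^4 ≡ 4 (mod 97)
14^8 ≡ 16 (mod 97)
14^16 ≡ 62 (mod 97)
14^32 ≡ 61 (mod 97)
14^48 = 14^(32+16) ≡ 96 (mod 97).
Result is 96 ≡ −1, so (14/97) = −1.

-1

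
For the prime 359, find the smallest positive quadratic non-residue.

7

(2/359) = +1, so 2 is a residue.
(3/359) = +1, so 3 is a residue.
(4/359) = +1, so 4 is a residue.
(5/359) = +1, so 5 is a residue.
(6/359) = +1, so 6 is a residue.
(7/359) = −1, so 7 is the smallest positive non-residue mod 359.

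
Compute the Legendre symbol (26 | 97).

-1

Pull out 2: since 97 ≡ 1 (mod 8), (2/97) = +1.
Reciprocity: 13 ≡ 1 and 97 ≡ 1 (mod 4), so (13/97) = +(97/13).
Reduce top mod 13: now compute (6/13).
Pull out 2: since 13 ≡ 5 (mod 8), (2/13) = -1.
Reciprocity: 3 ≡ 3 and 13 ≡ 1 (mod 4), so (3/13) = +(13/3).
Reduce top mod 3: now compute (1/3).
Reached (1/3) = 1. Collecting the sign flips along the way, the symbol is -1.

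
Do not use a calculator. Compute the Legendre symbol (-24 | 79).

1

Euler's criterion: (-24/79) ≡ 55^39 (mod 79).
55^2 ≡ 23 (mod 79)
55^4 ≡ 55 (mod 79)
55^8 ≡ 23 (mod 79)
55^16 ≡ 55 (mod 79)
55^32 ≡ 23 (mod 79)
55^39 = 55^(32+4+2+1) ≡ 1 (mod 79).
Result is 1, so (-24/79) = 1.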